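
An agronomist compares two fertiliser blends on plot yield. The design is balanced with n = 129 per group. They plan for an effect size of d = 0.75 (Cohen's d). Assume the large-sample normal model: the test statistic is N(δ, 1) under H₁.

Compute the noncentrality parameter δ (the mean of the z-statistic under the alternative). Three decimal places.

δ ≈ 6.023

δ = d·√(n/2) = 0.75 × √(129/2) = 6.0234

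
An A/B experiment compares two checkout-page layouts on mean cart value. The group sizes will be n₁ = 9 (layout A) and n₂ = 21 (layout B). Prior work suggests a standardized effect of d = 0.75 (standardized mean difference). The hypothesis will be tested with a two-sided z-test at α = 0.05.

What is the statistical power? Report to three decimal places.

Power ≈ 0.469

Noncentrality parameter: δ = d / √(1/n₁ + 1/n₂) = 0.75 / √(1/9 + 1/21) = 1.8825
Critical value for a two-sided test at α = 0.05: z_{α/2} = 1.960.
Power = Φ(δ − 1.960) + Φ(−δ − 1.960) = Φ(-0.077) + Φ(-3.842) = 0.4691 + 0.0001 = 0.4692.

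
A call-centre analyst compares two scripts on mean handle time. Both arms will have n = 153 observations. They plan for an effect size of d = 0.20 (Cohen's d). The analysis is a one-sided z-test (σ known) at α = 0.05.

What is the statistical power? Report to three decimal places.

Noncentrality parameter: δ = d·√(n/2) = 0.20 × √(153/2) = 1.7493
One-sided α = 0.05 → critical value z_{0.05} = 1.645.
Power = Φ(δ − 1.645) = Φ(0.104) = 0.5416.

Power ≈ 0.542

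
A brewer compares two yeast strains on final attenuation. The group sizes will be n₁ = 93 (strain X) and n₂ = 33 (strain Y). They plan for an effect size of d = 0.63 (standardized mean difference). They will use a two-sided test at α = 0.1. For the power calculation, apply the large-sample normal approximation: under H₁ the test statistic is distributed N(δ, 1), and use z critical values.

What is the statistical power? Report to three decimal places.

Power ≈ 0.928

Noncentrality parameter: δ = d / √(1/n₁ + 1/n₂) = 0.63 / √(1/93 + 1/33) = 3.1092
Two-sided α = 0.1 → critical value z_{0.05} = 1.645.
Power = Φ(δ − 1.645) + Φ(−δ − 1.645) = Φ(1.464) + Φ(-4.754) = 0.9285 + 0.0000 = 0.9285.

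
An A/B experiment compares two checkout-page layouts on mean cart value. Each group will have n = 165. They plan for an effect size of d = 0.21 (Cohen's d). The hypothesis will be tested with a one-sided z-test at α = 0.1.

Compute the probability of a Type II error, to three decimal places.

Noncentrality parameter: δ = d·√(n/2) = 0.21 × √(165/2) = 1.9074
One-sided α = 0.1 → critical value z_{0.1} = 1.282.
Power = Φ(δ − 1.282) = Φ(0.626) = 0.7343.
Type II error: β = 1 − power = 1 − 0.7343 = 0.2657.

β ≈ 0.266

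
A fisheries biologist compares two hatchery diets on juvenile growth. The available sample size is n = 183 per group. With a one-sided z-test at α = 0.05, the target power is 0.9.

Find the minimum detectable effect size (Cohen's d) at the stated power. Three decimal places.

d ≈ 0.306

Need Φ(δ − 1.645) = 0.9, so δ = 1.645 + 1.282 = 2.926.
δ = d·√(n/2) ⇒ d = δ/√(n/2) = 2.926/√(183/2) = 0.3059.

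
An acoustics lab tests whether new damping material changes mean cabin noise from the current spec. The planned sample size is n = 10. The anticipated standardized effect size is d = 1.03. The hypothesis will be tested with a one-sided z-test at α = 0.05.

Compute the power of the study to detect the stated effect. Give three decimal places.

Noncentrality parameter: δ = d·√n = 1.03 × √10 = 3.2571
Critical value for a one-sided test at α = 0.05: z_α = 1.645.
Power = Φ(δ − 1.645) = Φ(1.612) = 0.9466.

Power ≈ 0.947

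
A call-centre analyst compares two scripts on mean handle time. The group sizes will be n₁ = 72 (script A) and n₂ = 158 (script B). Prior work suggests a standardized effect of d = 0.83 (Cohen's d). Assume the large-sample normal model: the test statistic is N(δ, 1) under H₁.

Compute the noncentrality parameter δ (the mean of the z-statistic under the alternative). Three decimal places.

The noncentrality parameter scales effect size by the design's sample-size factor: δ = d / √(1/n₁ + 1/n₂) = 0.83 / √(1/72 + 1/158) = 5.8373

δ ≈ 5.837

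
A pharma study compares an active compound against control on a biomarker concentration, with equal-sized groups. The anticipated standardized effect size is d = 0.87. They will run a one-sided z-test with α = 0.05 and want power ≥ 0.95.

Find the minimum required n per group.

For power 0.95 need Φ(δ − z_{0.05}) = 0.95, so δ = z_{0.05} + z_{0.05} = 1.645 + 1.645 = 3.290.
δ = d·√(n/2) ⇒ n = 2(δ/d)² = 2 × (3.290 / 0.87)² = 28.60.
Round up to the next whole unit.

n = 29 per group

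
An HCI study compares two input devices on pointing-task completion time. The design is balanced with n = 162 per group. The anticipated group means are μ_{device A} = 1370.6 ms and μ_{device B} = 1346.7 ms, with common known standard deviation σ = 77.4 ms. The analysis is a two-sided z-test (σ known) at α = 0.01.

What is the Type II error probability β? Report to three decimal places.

Standardized effect: d = |μ_{device A} − μ_{device B}| / σ = |1370.6 − 1346.7| / 77.4 = 0.3088
Noncentrality parameter: δ = d·√(n/2) = 0.3088 × √(162/2) = 2.7791
Two-sided α = 0.01 → critical value z_{0.005} = 2.576.
Power = Φ(δ − 2.576) + Φ(−δ − 2.576) = Φ(0.203) + Φ(-5.355) = 0.5805 + 0.0000 = 0.5805.
Type II error: β = 1 − power = 1 − 0.5805 = 0.4195.

β ≈ 0.419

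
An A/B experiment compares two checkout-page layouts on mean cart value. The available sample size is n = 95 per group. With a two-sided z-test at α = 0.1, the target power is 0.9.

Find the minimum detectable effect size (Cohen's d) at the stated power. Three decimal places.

d ≈ 0.425

Need Φ(δ − 1.645) = 0.9, so δ = 1.645 + 1.282 = 2.926.
(Lower-tail contribution to power is negligible for δ > 0.)
δ = d·√(n/2) ⇒ d = δ/√(n/2) = 2.926/√(95/2) = 0.4246.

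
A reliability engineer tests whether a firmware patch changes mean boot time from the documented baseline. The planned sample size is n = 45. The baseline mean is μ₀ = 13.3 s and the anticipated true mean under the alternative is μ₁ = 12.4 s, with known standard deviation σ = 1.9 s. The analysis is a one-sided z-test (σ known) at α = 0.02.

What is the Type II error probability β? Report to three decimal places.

Standardized effect: d = |μ₁ − μ₀| / σ = |12.4 − 13.3| / 1.9 = 0.4737
Noncentrality parameter: δ = d·√n = 0.4737 × √45 = 3.1776
One-sided α = 0.02 → critical value z_{0.02} = 2.054.
Power = P(Z > 2.054 − δ) = Φ(1.124) = 0.8695.
Type II error: β = 1 − power = 1 − 0.8695 = 0.1305.

β ≈ 0.131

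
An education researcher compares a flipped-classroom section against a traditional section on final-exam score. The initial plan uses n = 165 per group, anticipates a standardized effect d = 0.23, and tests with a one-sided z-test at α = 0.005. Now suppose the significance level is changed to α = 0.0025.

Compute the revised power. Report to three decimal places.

δ = d·√(n/2) = 0.23 × √(165/2) = 2.0891 (unchanged). New critical value: z_{0.0025} = 2.807.
Revised power = Φ(δ − 2.807) = Φ(-0.718) = 0.2364.

Power ≈ 0.236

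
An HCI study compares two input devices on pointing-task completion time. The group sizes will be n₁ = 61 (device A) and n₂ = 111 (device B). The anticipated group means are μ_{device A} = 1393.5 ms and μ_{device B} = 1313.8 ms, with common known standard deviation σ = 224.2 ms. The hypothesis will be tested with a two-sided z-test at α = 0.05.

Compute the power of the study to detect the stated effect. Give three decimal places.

Power ≈ 0.607

Standardized effect: d = |μ_{device A} − μ_{device B}| / σ = |1393.5 − 1313.8| / 224.2 = 0.3555
Noncentrality parameter: δ = d / √(1/n₁ + 1/n₂) = 0.3555 / √(1/61 + 1/111) = 2.2304
Two-sided α = 0.05 → critical value z_{0.025} = 1.960.
Power = Φ(δ − 1.960) + Φ(−δ − 1.960) = Φ(0.270) + Φ(-4.190) = 0.6066 + 0.0000 = 0.6066.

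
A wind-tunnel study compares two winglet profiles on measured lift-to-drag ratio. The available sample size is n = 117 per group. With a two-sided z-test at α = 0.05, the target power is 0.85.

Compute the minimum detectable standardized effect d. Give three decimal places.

d ≈ 0.392

Need Φ(δ − 1.960) = 0.85, so δ = 1.960 + 1.036 = 2.996.
(The second rejection-region term Φ(−δ − z_{α/2}) is negligible and dropped.)
δ = d·√(n/2) ⇒ d = δ/√(n/2) = 2.996/√(117/2) = 0.3918.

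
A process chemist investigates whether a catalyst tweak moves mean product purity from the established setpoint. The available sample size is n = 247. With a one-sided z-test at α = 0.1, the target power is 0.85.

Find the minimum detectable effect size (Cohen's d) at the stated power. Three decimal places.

d ≈ 0.147

Required noncentrality: δ = z_{0.1} + z_{0.15} = 1.282 + 1.036 = 2.318.
δ = d·√n ⇒ d = δ/√n = 2.318/√247 = 0.1475.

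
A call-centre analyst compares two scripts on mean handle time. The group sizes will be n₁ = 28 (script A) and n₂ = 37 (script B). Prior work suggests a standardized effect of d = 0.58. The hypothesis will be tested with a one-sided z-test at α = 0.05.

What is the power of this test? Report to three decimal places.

Power ≈ 0.749

Noncentrality parameter: δ = d / √(1/n₁ + 1/n₂) = 0.58 / √(1/28 + 1/37) = 2.3155
One-sided α = 0.05 → critical value z_{0.05} = 1.645.
Power = P(Z > 1.645 − δ) = Φ(0.671) = 0.7488.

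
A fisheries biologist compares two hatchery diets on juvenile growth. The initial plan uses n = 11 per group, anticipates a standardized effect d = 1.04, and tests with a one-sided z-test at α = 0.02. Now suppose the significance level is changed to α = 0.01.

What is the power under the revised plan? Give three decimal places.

Power ≈ 0.545

δ = d·√(n/2) = 1.04 × √(11/2) = 2.4390 (unchanged). New critical value: z_{0.01} = 2.326.
Revised power = Φ(δ − 2.326) = Φ(0.113) = 0.5449.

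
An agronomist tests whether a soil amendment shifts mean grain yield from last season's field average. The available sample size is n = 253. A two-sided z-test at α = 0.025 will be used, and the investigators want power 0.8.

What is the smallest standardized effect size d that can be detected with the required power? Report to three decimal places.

d ≈ 0.194

Required noncentrality: δ = z_{0.0125} + z_{0.20} = 2.241 + 0.842 = 3.083.
(Lower-tail contribution to power is negligible for δ > 0.)
δ = d·√n ⇒ d = δ/√n = 3.083/√253 = 0.1938.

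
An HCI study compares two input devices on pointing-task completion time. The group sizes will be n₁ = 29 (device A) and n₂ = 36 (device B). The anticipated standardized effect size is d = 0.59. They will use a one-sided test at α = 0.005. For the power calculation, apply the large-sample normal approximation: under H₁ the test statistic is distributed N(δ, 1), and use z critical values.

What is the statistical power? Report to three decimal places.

Power ≈ 0.416

Noncentrality parameter: δ = d / √(1/n₁ + 1/n₂) = 0.59 / √(1/29 + 1/36) = 2.3645
Critical value for a one-sided test at α = 0.005: z_α = 2.576.
Power = Φ(δ − 2.576) = Φ(-0.211) = 0.4163.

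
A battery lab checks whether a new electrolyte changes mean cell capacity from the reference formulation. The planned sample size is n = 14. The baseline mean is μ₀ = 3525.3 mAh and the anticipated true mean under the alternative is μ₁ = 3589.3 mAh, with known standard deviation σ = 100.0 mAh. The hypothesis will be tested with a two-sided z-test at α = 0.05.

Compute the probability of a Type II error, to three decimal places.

Standardized effect: d = |μ₁ − μ₀| / σ = |3589.3 − 3525.3| / 100.0 = 0.6400
Noncentrality parameter: δ = d·√n = 0.6400 × √14 = 2.3947
Critical value for a two-sided test at α = 0.05: z_{α/2} = 1.960.
Power = Φ(δ − 1.960) + Φ(−δ − 1.960) = Φ(0.435) + Φ(-4.355) = 0.6681 + 0.0000 = 0.6681.
Type II error: β = 1 − power = 1 − 0.6681 = 0.3319.

β ≈ 0.332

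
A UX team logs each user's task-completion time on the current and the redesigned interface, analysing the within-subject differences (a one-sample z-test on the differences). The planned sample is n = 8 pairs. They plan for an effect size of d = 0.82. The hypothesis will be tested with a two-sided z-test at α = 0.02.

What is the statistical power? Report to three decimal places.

Power ≈ 0.497

Noncentrality parameter: δ = d·√n = 0.82 × √8 = 2.3193
Critical value for a two-sided test at α = 0.02: z_{α/2} = 2.326.
Power = Φ(δ − 2.326) + Φ(−δ − 2.326) = Φ(-0.007) + Φ(-4.646) = 0.4972 + 0.0000 = 0.4972.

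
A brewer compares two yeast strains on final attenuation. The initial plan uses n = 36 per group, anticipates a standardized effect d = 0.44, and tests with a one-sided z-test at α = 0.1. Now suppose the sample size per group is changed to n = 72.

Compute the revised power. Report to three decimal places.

With n = 72 per group: δ = d·√(n/2) = 0.44 × √(72/2) = 2.6400. Critical value z_{0.1} = 1.282.
Revised power = Φ(δ − 1.282) = Φ(1.358) = 0.9128.

Power ≈ 0.913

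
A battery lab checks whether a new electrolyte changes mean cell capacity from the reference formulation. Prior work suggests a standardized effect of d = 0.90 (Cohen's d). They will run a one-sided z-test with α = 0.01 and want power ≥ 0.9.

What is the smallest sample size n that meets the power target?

n = 17

Set Φ(δ − 2.326) = 0.9; then δ − 2.326 = Φ⁻¹(0.9) = 1.282, giving δ = 3.608.
δ = d·√n ⇒ n = (δ/d)² = (3.608 / 0.90)² = 16.07.
Rounding up, n = 17.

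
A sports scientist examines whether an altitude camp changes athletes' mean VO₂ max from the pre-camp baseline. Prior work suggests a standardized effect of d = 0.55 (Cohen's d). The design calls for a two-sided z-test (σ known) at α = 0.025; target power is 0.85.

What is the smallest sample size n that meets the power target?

For power 0.85 need Φ(δ − z_{0.0125}) = 0.85, so δ = z_{0.0125} + z_{0.15} = 2.241 + 1.036 = 3.278.
(The Φ(−δ − z_{α/2}) term is vanishingly small for δ > 0 and is dropped in the standard sample-size formula.)
δ = d·√n ⇒ n = (δ/d)² = (3.278 / 0.55)² = 35.52.
Rounding up, n = 36.

n = 36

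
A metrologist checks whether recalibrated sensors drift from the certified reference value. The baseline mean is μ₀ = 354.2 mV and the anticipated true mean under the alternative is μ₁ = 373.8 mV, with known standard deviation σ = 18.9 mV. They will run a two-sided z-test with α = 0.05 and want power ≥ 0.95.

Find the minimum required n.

n = 13

Standardized effect: d = |μ₁ − μ₀| / σ = |373.8 − 354.2| / 18.9 = 1.0370
For power 0.95 need Φ(δ − z_{0.025}) = 0.95, so δ = z_{0.025} + z_{0.05} = 1.960 + 1.645 = 3.605.
(Ignoring the negligible lower-tail rejection probability gives the usual closed-form inversion.)
δ = d·√n ⇒ n = (δ/d)² = (3.605 / 1.0370)² = 12.08.
Rounding up, n = 13.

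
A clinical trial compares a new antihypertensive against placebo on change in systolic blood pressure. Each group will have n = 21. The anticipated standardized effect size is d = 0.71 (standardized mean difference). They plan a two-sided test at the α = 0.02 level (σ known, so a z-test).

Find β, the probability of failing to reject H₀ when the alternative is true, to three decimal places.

Noncentrality parameter: δ = d·√(n/2) = 0.71 × √(21/2) = 2.3007
Critical value for a two-sided test at α = 0.02: z_{α/2} = 2.326.
Power = Φ(δ − 2.326) + Φ(−δ − 2.326) = Φ(-0.026) + Φ(-4.627) = 0.4898 + 0.0000 = 0.4898.
Type II error: β = 1 − power = 1 − 0.4898 = 0.5102.

β ≈ 0.510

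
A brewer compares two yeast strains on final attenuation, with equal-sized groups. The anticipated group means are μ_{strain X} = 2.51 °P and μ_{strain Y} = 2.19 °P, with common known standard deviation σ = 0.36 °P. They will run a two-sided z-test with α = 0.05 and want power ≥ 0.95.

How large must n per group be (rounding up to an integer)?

Standardized effect: d = |μ_{strain X} − μ_{strain Y}| / σ = |2.51 − 2.19| / 0.36 = 0.8889
For power 0.95 need Φ(δ − z_{0.025}) = 0.95, so δ = z_{0.025} + z_{0.05} = 1.960 + 1.645 = 3.605.
(Ignoring the negligible lower-tail rejection probability gives the usual closed-form inversion.)
δ = d·√(n/2) ⇒ n = 2(δ/d)² = 2 × (3.605 / 0.8889)² = 32.89.
Rounding up, n = 33 per group.

n = 33 per group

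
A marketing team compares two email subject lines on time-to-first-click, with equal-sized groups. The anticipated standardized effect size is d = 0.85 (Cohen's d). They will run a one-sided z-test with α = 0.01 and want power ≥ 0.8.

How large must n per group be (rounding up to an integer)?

n = 28 per group

Set Φ(δ − 2.326) = 0.8; then δ − 2.326 = Φ⁻¹(0.8) = 0.842, giving δ = 3.168.
δ = d·√(n/2) ⇒ n = 2(δ/d)² = 2 × (3.168 / 0.85)² = 27.78.
Rounding up, n = 28 per group.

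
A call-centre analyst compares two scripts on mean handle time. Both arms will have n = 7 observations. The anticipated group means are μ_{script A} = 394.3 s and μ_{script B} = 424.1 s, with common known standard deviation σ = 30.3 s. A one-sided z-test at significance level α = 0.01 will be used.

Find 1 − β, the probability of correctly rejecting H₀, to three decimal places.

Power ≈ 0.313

Standardized effect: d = |μ_{script A} − μ_{script B}| / σ = |394.3 − 424.1| / 30.3 = 0.9835
Noncentrality parameter: δ = d·√(n/2) = 0.9835 × √(7/2) = 1.8400
Critical value for a one-sided test at α = 0.01: z_α = 2.326.
Power = Φ(δ − 2.326) = Φ(-0.486) = 0.3133.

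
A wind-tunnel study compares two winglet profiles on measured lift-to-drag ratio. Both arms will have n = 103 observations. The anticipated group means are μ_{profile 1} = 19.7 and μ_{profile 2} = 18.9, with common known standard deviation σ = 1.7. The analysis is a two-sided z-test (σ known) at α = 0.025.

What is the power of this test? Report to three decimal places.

Standardized effect: d = |μ_{profile 1} − μ_{profile 2}| / σ = |19.7 − 18.9| / 1.7 = 0.4706
Noncentrality parameter: δ = d·√(n/2) = 0.4706 × √(103/2) = 3.3771
Critical value for a two-sided test at α = 0.025: z_{α/2} = 2.241.
Power = Φ(δ − 2.241) + Φ(−δ − 2.241) = Φ(1.136) + Φ(-5.619) = 0.8720 + 0.0000 = 0.8720.

Power ≈ 0.872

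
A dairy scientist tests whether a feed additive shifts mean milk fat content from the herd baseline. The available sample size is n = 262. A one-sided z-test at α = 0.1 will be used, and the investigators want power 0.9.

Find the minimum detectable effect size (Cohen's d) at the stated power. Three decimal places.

Required noncentrality: δ = z_{0.1} + z_{0.10} = 1.282 + 1.282 = 2.563.
δ = d·√n ⇒ d = δ/√n = 2.563/√262 = 0.1583.

d ≈ 0.158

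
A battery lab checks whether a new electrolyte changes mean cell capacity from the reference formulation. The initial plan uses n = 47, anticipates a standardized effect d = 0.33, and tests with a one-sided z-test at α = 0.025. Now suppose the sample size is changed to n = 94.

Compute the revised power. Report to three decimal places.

With n = 94: δ = d·√n = 0.33 × √94 = 3.1995. Critical value z_{0.025} = 1.960.
Revised power = P(Z > 1.960 − δ) = Φ(1.240) = 0.8924.

Power ≈ 0.892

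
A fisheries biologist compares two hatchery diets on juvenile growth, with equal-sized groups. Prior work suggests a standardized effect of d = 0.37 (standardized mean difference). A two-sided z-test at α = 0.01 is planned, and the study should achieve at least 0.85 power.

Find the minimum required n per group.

n = 191 per group

Set Φ(δ − 2.576) = 0.85; then δ − 2.576 = Φ⁻¹(0.85) = 1.036, giving δ = 3.612.
(The Φ(−δ − z_{α/2}) term is vanishingly small for δ > 0 and is dropped in the standard sample-size formula.)
δ = d·√(n/2) ⇒ n = 2(δ/d)² = 2 × (3.612 / 0.37)² = 190.63.
Round up to the next whole unit.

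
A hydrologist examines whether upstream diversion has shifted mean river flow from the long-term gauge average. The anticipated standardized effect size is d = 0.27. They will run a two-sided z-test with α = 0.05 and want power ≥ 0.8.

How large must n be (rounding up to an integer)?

n = 108

For power 0.8 need Φ(δ − z_{0.025}) = 0.8, so δ = z_{0.025} + z_{0.20} = 1.960 + 0.842 = 2.802.
(The Φ(−δ − z_{α/2}) term is vanishingly small for δ > 0 and is dropped in the standard sample-size formula.)
δ = d·√n ⇒ n = (δ/d)² = (2.802 / 0.27)² = 107.67.
Rounding up, n = 108.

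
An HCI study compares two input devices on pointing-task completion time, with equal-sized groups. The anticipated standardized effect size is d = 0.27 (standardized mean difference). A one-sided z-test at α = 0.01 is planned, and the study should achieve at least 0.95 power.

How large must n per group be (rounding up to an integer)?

n = 433 per group

For power 0.95 need Φ(δ − z_{0.01}) = 0.95, so δ = z_{0.01} + z_{0.05} = 2.326 + 1.645 = 3.971.
δ = d·√(n/2) ⇒ n = 2(δ/d)² = 2 × (3.971 / 0.27)² = 432.66.
Rounding up, n = 433 per group.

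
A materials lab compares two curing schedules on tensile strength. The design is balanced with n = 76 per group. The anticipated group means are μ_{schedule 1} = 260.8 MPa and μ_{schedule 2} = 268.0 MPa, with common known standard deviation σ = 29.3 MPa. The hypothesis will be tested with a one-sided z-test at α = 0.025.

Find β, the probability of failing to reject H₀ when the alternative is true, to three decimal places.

β ≈ 0.672

Standardized effect: d = |μ_{schedule 1} − μ_{schedule 2}| / σ = |260.8 − 268.0| / 29.3 = 0.2457
Noncentrality parameter: δ = d·√(n/2) = 0.2457 × √(76/2) = 1.5148
One-sided α = 0.025 → critical value z_{0.025} = 1.960.
Power = P(Z > 1.960 − δ) = Φ(-0.445) = 0.3281.
Type II error: β = 1 − power = 1 − 0.3281 = 0.6719.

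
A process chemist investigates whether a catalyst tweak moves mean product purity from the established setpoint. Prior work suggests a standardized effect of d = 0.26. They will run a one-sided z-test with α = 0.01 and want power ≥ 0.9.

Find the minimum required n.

n = 193

Set Φ(δ − 2.326) = 0.9; then δ − 2.326 = Φ⁻¹(0.9) = 1.282, giving δ = 3.608.
δ = d·√n ⇒ n = (δ/d)² = (3.608 / 0.26)² = 192.56.
Rounding up, n = 193.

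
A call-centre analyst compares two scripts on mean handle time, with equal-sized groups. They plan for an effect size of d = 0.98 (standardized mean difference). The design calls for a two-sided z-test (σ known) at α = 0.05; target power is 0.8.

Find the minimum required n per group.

n = 17 per group

Set Φ(δ − 1.960) = 0.8; then δ − 1.960 = Φ⁻¹(0.8) = 0.842, giving δ = 2.802.
(The Φ(−δ − z_{α/2}) term is vanishingly small for δ > 0 and is dropped in the standard sample-size formula.)
δ = d·√(n/2) ⇒ n = 2(δ/d)² = 2 × (2.802 / 0.98)² = 16.35.
Round up to the next whole unit.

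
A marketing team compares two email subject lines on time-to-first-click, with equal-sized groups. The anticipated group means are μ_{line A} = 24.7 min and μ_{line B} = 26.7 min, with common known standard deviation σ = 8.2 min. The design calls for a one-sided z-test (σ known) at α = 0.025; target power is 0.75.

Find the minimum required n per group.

Standardized effect: d = |μ_{line A} − μ_{line B}| / σ = |24.7 − 26.7| / 8.2 = 0.2439
Set Φ(δ − 1.960) = 0.75; then δ − 1.960 = Φ⁻¹(0.75) = 0.674, giving δ = 2.634.
δ = d·√(n/2) ⇒ n = 2(δ/d)² = 2 × (2.634 / 0.2439)² = 233.33.
Round up to the next whole unit.

n = 234 per group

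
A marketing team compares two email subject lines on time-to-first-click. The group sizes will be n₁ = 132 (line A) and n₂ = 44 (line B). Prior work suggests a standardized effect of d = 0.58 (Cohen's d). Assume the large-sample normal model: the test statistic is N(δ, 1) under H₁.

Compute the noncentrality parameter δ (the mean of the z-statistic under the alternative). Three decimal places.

δ ≈ 3.332

The noncentrality parameter scales effect size by the design's sample-size factor: δ = d / √(1/n₁ + 1/n₂) = 0.58 / √(1/132 + 1/44) = 3.3318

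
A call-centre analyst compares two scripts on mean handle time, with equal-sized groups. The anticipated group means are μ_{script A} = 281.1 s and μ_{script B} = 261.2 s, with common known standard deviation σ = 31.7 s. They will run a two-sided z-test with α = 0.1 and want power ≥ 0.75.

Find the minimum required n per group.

n = 28 per group

Standardized effect: d = |μ_{script A} − μ_{script B}| / σ = |281.1 − 261.2| / 31.7 = 0.6278
Set Φ(δ − 1.645) = 0.75; then δ − 1.645 = Φ⁻¹(0.75) = 0.674, giving δ = 2.319.
(The Φ(−δ − z_{α/2}) term is vanishingly small for δ > 0 and is dropped in the standard sample-size formula.)
δ = d·√(n/2) ⇒ n = 2(δ/d)² = 2 × (2.319 / 0.6278)² = 27.30.
Rounding up, n = 28 per group.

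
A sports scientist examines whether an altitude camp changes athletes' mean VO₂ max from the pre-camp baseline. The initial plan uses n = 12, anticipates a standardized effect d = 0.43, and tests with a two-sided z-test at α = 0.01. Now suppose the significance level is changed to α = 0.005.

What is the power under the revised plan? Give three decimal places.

δ = d·√n = 0.43 × √12 = 1.4896 (unchanged). New critical value: z_{0.0025} = 2.807.
Revised power = Φ(δ − 2.807) + Φ(−δ − 2.807) = Φ(-1.317) + Φ(-4.297) = 0.0938 + 0.0000 = 0.0938.

Power ≈ 0.094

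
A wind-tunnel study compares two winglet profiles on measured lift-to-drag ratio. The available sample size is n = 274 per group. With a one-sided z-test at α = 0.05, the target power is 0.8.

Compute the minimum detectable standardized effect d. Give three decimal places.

Need Φ(δ − 1.645) = 0.8, so δ = 1.645 + 0.842 = 2.486.
δ = d·√(n/2) ⇒ d = δ/√(n/2) = 2.486/√(274/2) = 0.2124.

d ≈ 0.212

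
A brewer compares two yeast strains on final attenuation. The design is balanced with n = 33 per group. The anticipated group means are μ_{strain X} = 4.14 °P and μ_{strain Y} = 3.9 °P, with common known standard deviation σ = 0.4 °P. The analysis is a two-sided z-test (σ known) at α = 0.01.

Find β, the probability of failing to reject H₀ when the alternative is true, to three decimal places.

β ≈ 0.555

Standardized effect: d = |μ_{strain X} − μ_{strain Y}| / σ = |4.14 − 3.9| / 0.4 = 0.6000
Noncentrality parameter: δ = d·√(n/2) = 0.6000 × √(33/2) = 2.4372
Critical value for a two-sided test at α = 0.01: z_{α/2} = 2.576.
Power = Φ(δ − 2.576) + Φ(−δ − 2.576) = Φ(-0.139) + Φ(-5.013) = 0.4449 + 0.0000 = 0.4449.
Type II error: β = 1 − power = 1 − 0.4449 = 0.5551.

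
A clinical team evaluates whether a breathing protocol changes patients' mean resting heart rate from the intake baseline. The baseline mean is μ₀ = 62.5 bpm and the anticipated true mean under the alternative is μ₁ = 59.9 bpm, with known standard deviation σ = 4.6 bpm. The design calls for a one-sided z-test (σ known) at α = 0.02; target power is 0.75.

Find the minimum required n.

n = 24

Standardized effect: d = |μ₁ − μ₀| / σ = |59.9 − 62.5| / 4.6 = 0.5652
For power 0.75 need Φ(δ − z_{0.02}) = 0.75, so δ = z_{0.02} + z_{0.25} = 2.054 + 0.674 = 2.728.
δ = d·√n ⇒ n = (δ/d)² = (2.728 / 0.5652)² = 23.30.
Rounding up, n = 24.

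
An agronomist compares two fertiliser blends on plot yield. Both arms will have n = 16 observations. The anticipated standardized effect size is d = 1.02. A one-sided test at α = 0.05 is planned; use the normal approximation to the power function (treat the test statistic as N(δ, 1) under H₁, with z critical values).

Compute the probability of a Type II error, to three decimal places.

β ≈ 0.107

Noncentrality parameter: δ = d·√(n/2) = 1.02 × √(16/2) = 2.8850
One-sided α = 0.05 → critical value z_{0.05} = 1.645.
Power = P(Z > 1.645 − δ) = Φ(1.240) = 0.8925.
Type II error: β = 1 − power = 1 − 0.8925 = 0.1075.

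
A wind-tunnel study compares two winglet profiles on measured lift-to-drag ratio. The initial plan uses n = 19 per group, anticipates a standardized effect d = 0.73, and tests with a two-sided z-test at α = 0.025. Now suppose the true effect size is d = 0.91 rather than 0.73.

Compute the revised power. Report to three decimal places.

With d = 0.91: δ = d·√(n/2) = 0.91 × √(19/2) = 2.8048. Critical value z_{0.0125} = 2.241.
Revised power = Φ(δ − 2.241) + Φ(−δ − 2.241) = Φ(0.563) + Φ(-5.046) = 0.7134 + 0.0000 = 0.7134.

Power ≈ 0.713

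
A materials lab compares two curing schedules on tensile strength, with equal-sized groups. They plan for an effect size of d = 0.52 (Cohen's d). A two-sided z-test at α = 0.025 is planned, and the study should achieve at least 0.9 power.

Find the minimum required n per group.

Set Φ(δ − 2.241) = 0.9; then δ − 2.241 = Φ⁻¹(0.9) = 1.282, giving δ = 3.523.
(For δ > 0 the lower-tail rejection region contributes negligibly to power, so the one-term inversion is standard.)
δ = d·√(n/2) ⇒ n = 2(δ/d)² = 2 × (3.523 / 0.52)² = 91.80.
Round up to the next whole unit.

n = 92 per group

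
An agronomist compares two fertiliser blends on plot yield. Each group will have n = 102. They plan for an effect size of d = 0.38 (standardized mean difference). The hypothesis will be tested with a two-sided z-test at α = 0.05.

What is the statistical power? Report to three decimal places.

Power ≈ 0.775

Noncentrality parameter: δ = d·√(n/2) = 0.38 × √(102/2) = 2.7137
Two-sided α = 0.05 → critical value z_{0.025} = 1.960.
Power = Φ(δ − 1.960) + Φ(−δ − 1.960) = Φ(0.754) + Φ(-4.674) = 0.7745 + 0.0000 = 0.7745.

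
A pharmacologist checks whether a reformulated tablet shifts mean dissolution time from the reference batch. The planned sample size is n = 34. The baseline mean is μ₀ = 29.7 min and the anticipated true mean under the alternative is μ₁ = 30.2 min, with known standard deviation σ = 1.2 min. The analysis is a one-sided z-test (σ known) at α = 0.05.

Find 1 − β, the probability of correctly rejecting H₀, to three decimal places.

Standardized effect: d = |μ₁ − μ₀| / σ = |30.2 − 29.7| / 1.2 = 0.4167
Noncentrality parameter: δ = d·√n = 0.4167 × √34 = 2.4296
Critical value for a one-sided test at α = 0.05: z_α = 1.645.
Power = P(Z > 1.645 − δ) = Φ(0.785) = 0.7837.

Power ≈ 0.784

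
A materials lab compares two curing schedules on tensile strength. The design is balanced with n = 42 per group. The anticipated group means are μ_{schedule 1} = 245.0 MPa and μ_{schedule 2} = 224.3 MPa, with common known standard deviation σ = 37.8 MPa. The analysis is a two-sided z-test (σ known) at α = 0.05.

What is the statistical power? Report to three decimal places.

Standardized effect: d = |μ_{schedule 1} − μ_{schedule 2}| / σ = |245.0 − 224.3| / 37.8 = 0.5476
Noncentrality parameter: δ = d·√(n/2) = 0.5476 × √(42/2) = 2.5095
Critical value for a two-sided test at α = 0.05: z_{α/2} = 1.960.
Power = Φ(δ − 1.960) + Φ(−δ − 1.960) = Φ(0.550) + Φ(-4.469) = 0.7087 + 0.0000 = 0.7087.

Power ≈ 0.709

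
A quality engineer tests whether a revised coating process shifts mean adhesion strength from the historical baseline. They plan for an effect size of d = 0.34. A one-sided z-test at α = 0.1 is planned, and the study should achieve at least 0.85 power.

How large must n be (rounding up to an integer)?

n = 47

For power 0.85 need Φ(δ − z_{0.1}) = 0.85, so δ = z_{0.1} + z_{0.15} = 1.282 + 1.036 = 2.318.
δ = d·√n ⇒ n = (δ/d)² = (2.318 / 0.34)² = 46.48.
Round up to the next whole unit.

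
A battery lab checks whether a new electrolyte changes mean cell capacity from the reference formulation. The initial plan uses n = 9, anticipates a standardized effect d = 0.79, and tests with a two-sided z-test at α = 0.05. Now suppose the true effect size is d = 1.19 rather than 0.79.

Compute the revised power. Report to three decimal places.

Power ≈ 0.946

With d = 1.19: δ = d·√n = 1.19 × √9 = 3.5700. Critical value z_{0.025} = 1.960.
Revised power = Φ(δ − 1.960) + Φ(−δ − 1.960) = Φ(1.610) + Φ(-5.530) = 0.9463 + 0.0000 = 0.9463.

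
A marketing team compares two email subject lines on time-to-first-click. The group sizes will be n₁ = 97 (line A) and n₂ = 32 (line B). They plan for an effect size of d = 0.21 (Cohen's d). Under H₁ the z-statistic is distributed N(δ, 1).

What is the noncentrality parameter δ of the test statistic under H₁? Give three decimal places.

δ = d / √(1/n₁ + 1/n₂) = 0.21 / √(1/97 + 1/32) = 1.0301

δ ≈ 1.030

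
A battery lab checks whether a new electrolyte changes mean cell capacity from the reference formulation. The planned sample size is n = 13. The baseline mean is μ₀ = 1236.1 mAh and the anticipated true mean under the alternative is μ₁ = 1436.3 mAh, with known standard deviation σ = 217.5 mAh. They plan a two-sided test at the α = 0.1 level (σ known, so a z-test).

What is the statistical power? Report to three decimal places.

Power ≈ 0.953

Standardized effect: d = |μ₁ − μ₀| / σ = |1436.3 − 1236.1| / 217.5 = 0.9205
Noncentrality parameter: λ = d·√n = 0.9205 × √13 = 3.3188
Two-sided α = 0.1 → critical value z_{0.05} = 1.645.
Power = Φ(λ − 1.645) + Φ(−λ − 1.645) = Φ(1.674) + Φ(-4.964) = 0.9529 + 0.0000 = 0.9529.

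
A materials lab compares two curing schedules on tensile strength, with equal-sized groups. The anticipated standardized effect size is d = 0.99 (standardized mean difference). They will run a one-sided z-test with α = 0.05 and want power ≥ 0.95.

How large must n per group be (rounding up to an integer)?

Set Φ(δ − 1.645) = 0.95; then δ − 1.645 = Φ⁻¹(0.95) = 1.645, giving δ = 3.290.
δ = d·√(n/2) ⇒ n = 2(δ/d)² = 2 × (3.290 / 0.99)² = 22.08.
Round up to the next whole unit.

n = 23 per group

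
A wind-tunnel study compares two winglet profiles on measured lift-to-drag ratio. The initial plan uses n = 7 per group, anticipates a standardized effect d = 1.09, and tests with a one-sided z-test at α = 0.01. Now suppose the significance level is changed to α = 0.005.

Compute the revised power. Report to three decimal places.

Power ≈ 0.296

δ = d·√(n/2) = 1.09 × √(7/2) = 2.0392 (unchanged). New critical value: z_{0.005} = 2.576.
Revised power = Φ(δ − 2.576) = Φ(-0.537) = 0.2958.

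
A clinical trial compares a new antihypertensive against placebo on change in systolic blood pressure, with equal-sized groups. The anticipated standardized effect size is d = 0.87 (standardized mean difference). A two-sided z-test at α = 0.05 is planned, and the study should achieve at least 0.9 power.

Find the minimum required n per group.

n = 28 per group

Set Φ(δ − 1.960) = 0.9; then δ − 1.960 = Φ⁻¹(0.9) = 1.282, giving δ = 3.242.
(The Φ(−δ − z_{α/2}) term is vanishingly small for δ > 0 and is dropped in the standard sample-size formula.)
δ = d·√(n/2) ⇒ n = 2(δ/d)² = 2 × (3.242 / 0.87)² = 27.76.
Round up to the next whole unit.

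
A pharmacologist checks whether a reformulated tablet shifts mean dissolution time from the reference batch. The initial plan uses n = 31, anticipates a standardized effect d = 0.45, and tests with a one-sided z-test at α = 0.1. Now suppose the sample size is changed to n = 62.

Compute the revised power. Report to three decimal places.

With n = 62: δ = d·√n = 0.45 × √62 = 3.5433. Critical value z_{0.1} = 1.282.
Revised power = Φ(δ − 1.282) = Φ(2.262) = 0.9881.

Power ≈ 0.988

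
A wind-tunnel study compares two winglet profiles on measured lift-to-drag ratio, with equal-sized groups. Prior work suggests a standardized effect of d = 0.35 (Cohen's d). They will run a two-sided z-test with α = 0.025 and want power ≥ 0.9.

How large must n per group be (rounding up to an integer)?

Set Φ(δ − 2.241) = 0.9; then δ − 2.241 = Φ⁻¹(0.9) = 1.282, giving δ = 3.523.
(The Φ(−δ − z_{α/2}) term is vanishingly small for δ > 0 and is dropped in the standard sample-size formula.)
δ = d·√(n/2) ⇒ n = 2(δ/d)² = 2 × (3.523 / 0.35)² = 202.63.
Round up to the next whole unit.

n = 203 per group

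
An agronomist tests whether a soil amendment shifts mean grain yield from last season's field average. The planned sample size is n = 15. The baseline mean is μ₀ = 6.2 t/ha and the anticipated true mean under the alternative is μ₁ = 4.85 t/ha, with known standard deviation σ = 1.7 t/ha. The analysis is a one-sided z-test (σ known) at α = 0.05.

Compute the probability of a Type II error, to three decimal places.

β ≈ 0.076

Standardized effect: d = |μ₁ − μ₀| / σ = |4.85 − 6.2| / 1.7 = 0.7941
Noncentrality parameter: δ = d·√n = 0.7941 × √15 = 3.0756
One-sided α = 0.05 → critical value z_{0.05} = 1.645.
Power = Φ(δ − 1.645) = Φ(1.431) = 0.9237.
Type II error: β = 1 − power = 1 − 0.9237 = 0.0763.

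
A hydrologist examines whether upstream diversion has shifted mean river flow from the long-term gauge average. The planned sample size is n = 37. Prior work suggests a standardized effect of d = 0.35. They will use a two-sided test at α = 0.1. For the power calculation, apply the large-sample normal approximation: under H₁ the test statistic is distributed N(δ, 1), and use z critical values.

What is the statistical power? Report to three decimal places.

Power ≈ 0.686

Noncentrality parameter: δ = d·√n = 0.35 × √37 = 2.1290
Two-sided α = 0.1 → critical value z_{0.05} = 1.645.
Power = Φ(δ − 1.645) + Φ(−δ − 1.645) = Φ(0.484) + Φ(-3.774) = 0.6858 + 0.0001 = 0.6859.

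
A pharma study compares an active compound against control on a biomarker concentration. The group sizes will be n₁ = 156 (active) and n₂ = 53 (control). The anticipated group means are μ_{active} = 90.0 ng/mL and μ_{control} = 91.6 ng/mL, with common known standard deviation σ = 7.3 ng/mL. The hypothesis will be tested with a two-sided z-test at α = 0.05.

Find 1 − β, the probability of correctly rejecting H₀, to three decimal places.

Standardized effect: d = |μ_{active} − μ_{control}| / σ = |90.0 − 91.6| / 7.3 = 0.2192
Noncentrality parameter: δ = d / √(1/n₁ + 1/n₂) = 0.2192 / √(1/156 + 1/53) = 1.3786
Two-sided α = 0.05 → critical value z_{0.025} = 1.960.
Power = Φ(δ − 1.960) + Φ(−δ − 1.960) = Φ(-0.581) + Φ(-3.339) = 0.2805 + 0.0004 = 0.2809.

Power ≈ 0.281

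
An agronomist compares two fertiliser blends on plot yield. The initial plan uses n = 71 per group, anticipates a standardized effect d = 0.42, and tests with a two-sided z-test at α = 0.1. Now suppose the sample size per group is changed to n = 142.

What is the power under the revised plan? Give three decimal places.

With n = 142 per group: δ = d·√(n/2) = 0.42 × √(142/2) = 3.5390. Critical value z_{0.05} = 1.645.
Revised power = Φ(δ − 1.645) + Φ(−δ − 1.645) = Φ(1.894) + Φ(-5.184) = 0.9709 + 0.0000 = 0.9709.

Power ≈ 0.971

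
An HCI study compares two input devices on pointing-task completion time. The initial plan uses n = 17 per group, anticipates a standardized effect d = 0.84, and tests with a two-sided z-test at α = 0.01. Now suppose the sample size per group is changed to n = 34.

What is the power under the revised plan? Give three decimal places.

With n = 34 per group: δ = d·√(n/2) = 0.84 × √(34/2) = 3.4634. Critical value z_{0.005} = 2.576.
Revised power = Φ(δ − 2.576) + Φ(−δ − 2.576) = Φ(0.888) + Φ(-6.039) = 0.8126 + 0.0000 = 0.8126.

Power ≈ 0.813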